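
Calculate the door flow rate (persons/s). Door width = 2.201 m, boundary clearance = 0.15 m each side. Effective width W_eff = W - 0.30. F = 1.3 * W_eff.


W_eff = 2.201 - 0.30 = 1.901 m
F = 1.3 * 1.901 = 2.4713 persons/s

2.4713 persons/s


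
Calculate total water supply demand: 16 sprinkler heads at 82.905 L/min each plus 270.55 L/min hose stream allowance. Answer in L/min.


Sprinkler demand = 16 * 82.905 = 1326.48 L/min
Total = 1326.48 + 270.55 = 1597.03 L/min

1597.03 L/min


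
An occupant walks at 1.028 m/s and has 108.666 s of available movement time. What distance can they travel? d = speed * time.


d = 1.028 * 108.666 = 111.71 m

111.71 m


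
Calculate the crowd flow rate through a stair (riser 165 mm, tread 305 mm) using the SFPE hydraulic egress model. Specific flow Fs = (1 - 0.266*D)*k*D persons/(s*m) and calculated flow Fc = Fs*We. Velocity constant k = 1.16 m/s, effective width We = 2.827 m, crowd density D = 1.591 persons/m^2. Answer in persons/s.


1 - 0.266*D = 1 - 0.266*1.591 = 0.57679
Fs = 0.57679 * 1.16 * 1.591 = 1.0645 persons/(s*m)
Fc = 1.0645 * 2.827 = 3.0094 persons/s

3.0094 persons/s


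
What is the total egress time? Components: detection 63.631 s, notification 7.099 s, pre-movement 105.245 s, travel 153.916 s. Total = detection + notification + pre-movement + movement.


Total = 63.631 + 7.099 + 105.245 + 153.916 = 329.891 s

329.891 s


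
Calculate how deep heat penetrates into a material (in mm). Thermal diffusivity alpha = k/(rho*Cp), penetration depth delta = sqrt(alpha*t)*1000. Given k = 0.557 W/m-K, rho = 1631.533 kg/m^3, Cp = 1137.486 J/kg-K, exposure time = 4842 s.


alpha = 0.557 / (1631.533 * 1137.486) = 3.0013e-07 m^2/s
alpha * t = 0.0014532
delta = sqrt(0.0014532) * 1000 = 38.121 mm

38.121 mm


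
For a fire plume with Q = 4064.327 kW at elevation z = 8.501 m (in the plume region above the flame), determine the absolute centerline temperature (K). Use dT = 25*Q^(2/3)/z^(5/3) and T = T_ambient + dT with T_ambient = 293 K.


Q^(2/3) = 254.68
z^(5/3) = 35.409
dT = 25 * 254.68 / 35.409 = 179.81 K
T = 293 + 179.81 = 472.81 K

472.81 K


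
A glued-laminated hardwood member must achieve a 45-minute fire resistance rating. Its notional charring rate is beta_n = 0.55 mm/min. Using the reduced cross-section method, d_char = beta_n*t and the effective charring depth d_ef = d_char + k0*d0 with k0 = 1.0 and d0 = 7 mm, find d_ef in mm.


d_char = 0.55 * 45 = 24.75 mm
d_ef = 24.75 + 1.0*7 = 31.75 mm

31.75 mm


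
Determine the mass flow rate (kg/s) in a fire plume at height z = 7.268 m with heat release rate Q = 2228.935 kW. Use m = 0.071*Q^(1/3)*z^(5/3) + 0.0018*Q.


Q^(1/3) = 13.063
z^(5/3) = 27.270
First term = 0.071 * 13.063 * 27.270 = 25.292
Second term = 0.0018 * 2228.935 = 4.0121
m = 29.304 kg/s

29.304 kg/s


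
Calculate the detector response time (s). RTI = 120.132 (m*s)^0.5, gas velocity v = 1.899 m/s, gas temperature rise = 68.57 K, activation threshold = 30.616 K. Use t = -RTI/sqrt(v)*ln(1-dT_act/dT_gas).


dT_act/dT_gas = 0.44649
ln(1 - 0.44649) = -0.59148
t = -120.132 / sqrt(1.899) * -0.59148 = 51.563 s

51.563 s


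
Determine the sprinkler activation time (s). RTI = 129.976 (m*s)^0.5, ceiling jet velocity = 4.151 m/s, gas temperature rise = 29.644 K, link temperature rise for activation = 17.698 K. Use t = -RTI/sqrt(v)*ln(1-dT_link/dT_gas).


dT_link/dT_gas = 0.59702
ln(1 - 0.59702) = -0.90886
t = -129.976 / sqrt(4.151) * -0.90886 = 57.981 s

57.981 s


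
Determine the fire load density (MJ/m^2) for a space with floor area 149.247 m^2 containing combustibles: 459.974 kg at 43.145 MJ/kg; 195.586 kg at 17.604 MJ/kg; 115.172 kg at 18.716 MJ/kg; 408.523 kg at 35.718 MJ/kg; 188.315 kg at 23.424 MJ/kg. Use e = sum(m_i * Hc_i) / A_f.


Total energy = 459.974*43.145 + 195.586*17.604 + 115.172*18.716 + 408.523*35.718 + 188.315*23.424
= 19845.58 + 3443.096 + 2155.559 + 14591.62 + 4411.091
= 44446.95 MJ
e = 44446.95 / 149.247 = 297.81 MJ/m^2

297.81 MJ/m^2


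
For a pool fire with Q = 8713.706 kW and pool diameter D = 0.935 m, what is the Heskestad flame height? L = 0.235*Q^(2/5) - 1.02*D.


Q^(2/5) = 37.677
0.235 * Q^(2/5) = 8.8542
1.02 * D = 0.95370
L = 7.9005 m

7.9005 m


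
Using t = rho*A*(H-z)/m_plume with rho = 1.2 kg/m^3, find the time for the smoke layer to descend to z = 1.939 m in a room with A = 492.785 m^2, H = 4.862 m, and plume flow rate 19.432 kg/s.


H - z = 2.923 m
t = 1.2 * 492.785 * 2.923 / 19.432 = 88.951 s

88.951 s


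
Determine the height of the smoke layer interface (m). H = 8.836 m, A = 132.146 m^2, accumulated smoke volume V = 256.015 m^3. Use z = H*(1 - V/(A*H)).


V/(A*H) = 0.21926
1 - 0.21926 = 0.78074
z = 8.836 * 0.78074 = 6.8986 m

6.8986 m


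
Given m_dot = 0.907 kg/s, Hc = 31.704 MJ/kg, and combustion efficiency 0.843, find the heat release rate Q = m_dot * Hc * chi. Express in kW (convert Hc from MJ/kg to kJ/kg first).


Hc = 31.704 MJ/kg = 31.704 * 1000 kJ/kg = 31704 kJ/kg
Q = 0.907 kg/s * 31704 kJ/kg * 0.843 = 24241 kW

24241 kW


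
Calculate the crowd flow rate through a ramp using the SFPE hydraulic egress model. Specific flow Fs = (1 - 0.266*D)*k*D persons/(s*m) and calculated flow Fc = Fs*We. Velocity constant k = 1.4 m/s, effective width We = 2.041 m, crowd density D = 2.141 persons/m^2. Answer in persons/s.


1 - 0.266*D = 1 - 0.266*2.141 = 0.43049
Fs = 0.43049 * 1.4 * 2.141 = 1.2904 persons/(s*m)
Fc = 1.2904 * 2.041 = 2.6336 persons/s

2.6336 persons/s


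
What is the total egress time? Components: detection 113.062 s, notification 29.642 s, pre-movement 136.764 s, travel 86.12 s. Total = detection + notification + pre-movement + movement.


Total = 113.062 + 29.642 + 136.764 + 86.12 = 365.588 s

365.588 s


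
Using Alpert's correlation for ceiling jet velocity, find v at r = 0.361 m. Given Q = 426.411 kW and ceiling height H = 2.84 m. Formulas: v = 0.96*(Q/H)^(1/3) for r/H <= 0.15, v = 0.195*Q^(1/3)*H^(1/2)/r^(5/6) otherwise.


r/H = 0.361 / 2.84 = 0.12711
r/H <= 0.15, so v = 0.96*(Q/H)^(1/3)
Q/H = 150.14
(Q/H)^(1/3) = 5.3150
v = 0.96 * 5.3150 = 5.1024 m/s

5.1024 m/s


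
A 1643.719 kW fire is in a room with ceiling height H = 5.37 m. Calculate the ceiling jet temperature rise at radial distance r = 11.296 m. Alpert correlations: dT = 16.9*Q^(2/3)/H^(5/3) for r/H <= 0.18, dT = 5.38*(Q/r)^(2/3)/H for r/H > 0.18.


r/H = 11.296 / 5.37 = 2.1035
r/H > 0.18, so dT = 5.38*(Q/r)^(2/3)/H
Q/r = 145.51
(Q/r)^(2/3) = 27.665
dT = 5.38 * 27.665 / 5.37 = 27.717 K

27.717 K


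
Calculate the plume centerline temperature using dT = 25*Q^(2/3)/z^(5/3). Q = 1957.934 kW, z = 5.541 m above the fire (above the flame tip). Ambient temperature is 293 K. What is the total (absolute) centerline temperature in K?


Q^(2/3) = 156.51
z^(5/3) = 17.351
dT = 25 * 156.51 / 17.351 = 225.51 K
T = 293 + 225.51 = 518.51 K

518.51 K


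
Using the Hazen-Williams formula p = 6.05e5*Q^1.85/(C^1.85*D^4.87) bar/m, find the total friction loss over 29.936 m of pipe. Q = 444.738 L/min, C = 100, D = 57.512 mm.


Q^1.85 = 79249
C^1.85 = 5011.9
D^4.87 = 3.7156e+08
p/m = 0.025747 bar/m
p_total = 0.025747 * 29.936 = 0.77076 bar

0.77076 bar


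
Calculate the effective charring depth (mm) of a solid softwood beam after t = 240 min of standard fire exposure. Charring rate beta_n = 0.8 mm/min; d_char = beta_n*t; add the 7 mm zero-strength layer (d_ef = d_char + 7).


d_char = 0.8 * 240 = 192 mm
d_ef = 192 + 1.0*7 = 199 mm

199 mm


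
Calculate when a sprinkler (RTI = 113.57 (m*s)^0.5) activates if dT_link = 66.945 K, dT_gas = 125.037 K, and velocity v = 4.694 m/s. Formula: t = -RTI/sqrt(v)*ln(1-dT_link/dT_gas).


dT_link/dT_gas = 0.53540
ln(1 - 0.53540) = -0.76658
t = -113.57 / sqrt(4.694) * -0.76658 = 40.184 s

40.184 s


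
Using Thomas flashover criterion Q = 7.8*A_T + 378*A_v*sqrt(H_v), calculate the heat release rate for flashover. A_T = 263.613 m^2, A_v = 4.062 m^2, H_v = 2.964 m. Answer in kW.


7.8*A_T = 2056.2
sqrt(H_v) = 1.7216
378*A_v*sqrt(H_v) = 2643.4
Q = 2056.2 + 2643.4 = 4699.6 kW

4699.6 kW


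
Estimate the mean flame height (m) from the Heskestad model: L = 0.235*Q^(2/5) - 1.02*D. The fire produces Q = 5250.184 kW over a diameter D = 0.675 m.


Q^(2/5) = 30.766
0.235 * Q^(2/5) = 7.2300
1.02 * D = 0.68850
L = 6.5415 m

6.5415 m


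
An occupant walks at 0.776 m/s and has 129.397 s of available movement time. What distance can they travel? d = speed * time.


d = 0.776 * 129.397 = 100.41 m

100.41 m


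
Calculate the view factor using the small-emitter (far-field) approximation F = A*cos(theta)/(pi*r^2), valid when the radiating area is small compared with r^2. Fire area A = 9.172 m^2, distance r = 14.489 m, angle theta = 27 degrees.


cos(27 deg) = 0.89101
pi*r^2 = 659.52
F = 9.172 * 0.89101 / 659.52 = 0.012391

0.012391


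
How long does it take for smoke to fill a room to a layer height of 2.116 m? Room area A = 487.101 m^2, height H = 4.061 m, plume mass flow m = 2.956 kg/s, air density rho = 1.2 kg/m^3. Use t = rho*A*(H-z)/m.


H - z = 1.945 m
t = 1.2 * 487.101 * 1.945 / 2.956 = 384.61 s

384.61 s


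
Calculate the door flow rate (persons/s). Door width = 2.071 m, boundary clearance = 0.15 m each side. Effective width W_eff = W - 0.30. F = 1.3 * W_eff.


W_eff = 2.071 - 0.30 = 1.771 m
F = 1.3 * 1.771 = 2.3023 persons/s

2.3023 persons/s


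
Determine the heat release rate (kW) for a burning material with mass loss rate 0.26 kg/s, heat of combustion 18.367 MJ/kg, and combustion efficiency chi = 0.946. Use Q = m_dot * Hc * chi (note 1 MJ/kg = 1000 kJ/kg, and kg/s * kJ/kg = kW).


Hc = 18.367 MJ/kg = 18.367 * 1000 kJ/kg = 18367 kJ/kg
Q = 0.26 kg/s * 18367 kJ/kg * 0.946 = 4517.5 kW

4517.5 kW


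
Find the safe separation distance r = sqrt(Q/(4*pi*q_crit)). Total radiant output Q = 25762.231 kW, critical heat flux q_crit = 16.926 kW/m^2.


4*pi*q_crit = 212.70
Q/(4*pi*q_crit) = 121.12
r = sqrt(121.12) = 11.005 m

11.005 m


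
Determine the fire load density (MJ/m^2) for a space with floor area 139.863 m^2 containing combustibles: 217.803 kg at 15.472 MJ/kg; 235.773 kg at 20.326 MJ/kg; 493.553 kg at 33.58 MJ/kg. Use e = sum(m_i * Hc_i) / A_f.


Total energy = 217.803*15.472 + 235.773*20.326 + 493.553*33.58
= 3369.848 + 4792.322 + 16573.51
= 24735.68 MJ
e = 24735.68 / 139.863 = 176.86 MJ/m^2

176.86 MJ/m^2


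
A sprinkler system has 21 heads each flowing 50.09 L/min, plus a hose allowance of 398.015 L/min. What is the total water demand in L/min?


Sprinkler demand = 21 * 50.09 = 1051.89 L/min
Total = 1051.89 + 398.015 = 1449.905 L/min

1449.905 L/min


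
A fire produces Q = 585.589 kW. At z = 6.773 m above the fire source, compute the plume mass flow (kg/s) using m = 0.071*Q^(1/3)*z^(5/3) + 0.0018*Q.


Q^(1/3) = 8.3663
z^(5/3) = 24.246
First term = 0.071 * 8.3663 * 24.246 = 14.402
Second term = 0.0018 * 585.589 = 1.0541
m = 15.456 kg/s

15.456 kg/s


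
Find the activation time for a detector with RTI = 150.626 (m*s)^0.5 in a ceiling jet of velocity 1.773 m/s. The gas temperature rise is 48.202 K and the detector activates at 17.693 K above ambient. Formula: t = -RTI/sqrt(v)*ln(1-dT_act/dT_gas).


dT_act/dT_gas = 0.36706
ln(1 - 0.36706) = -0.45738
t = -150.626 / sqrt(1.773) * -0.45738 = 51.739 s

51.739 s


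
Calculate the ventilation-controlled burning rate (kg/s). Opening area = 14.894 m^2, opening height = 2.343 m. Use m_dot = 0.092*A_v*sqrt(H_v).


sqrt(H_v) = 1.5307
m_dot = 0.092 * 14.894 * 1.5307 = 2.0974 kg/s

2.0974 kg/s


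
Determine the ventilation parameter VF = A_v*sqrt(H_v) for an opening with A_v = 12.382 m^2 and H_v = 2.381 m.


sqrt(H_v) = 1.5430
VF = 12.382 * 1.5430 = 19.106 m^(5/2)

19.106 m^(5/2)


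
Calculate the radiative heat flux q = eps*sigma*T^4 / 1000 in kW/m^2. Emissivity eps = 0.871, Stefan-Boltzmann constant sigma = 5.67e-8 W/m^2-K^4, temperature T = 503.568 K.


T^4 = 6.4303e+10
q = 0.871 * 5.67e-8 * 6.4303e+10 / 1000 = 3.1757 kW/m^2

3.1757 kW/m^2


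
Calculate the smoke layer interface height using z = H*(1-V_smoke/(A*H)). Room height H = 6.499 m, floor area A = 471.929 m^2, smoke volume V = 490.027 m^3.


V/(A*H) = 0.15977
1 - 0.15977 = 0.84023
z = 6.499 * 0.84023 = 5.4607 m

5.4607 m


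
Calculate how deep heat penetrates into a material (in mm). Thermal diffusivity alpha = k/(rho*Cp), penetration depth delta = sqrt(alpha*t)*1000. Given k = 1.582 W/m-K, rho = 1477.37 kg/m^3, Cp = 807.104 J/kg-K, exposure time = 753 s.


alpha = 1.582 / (1477.37 * 807.104) = 1.3267e-06 m^2/s
alpha * t = 0.00099904
delta = sqrt(0.00099904) * 1000 = 31.608 mm

31.608 mm


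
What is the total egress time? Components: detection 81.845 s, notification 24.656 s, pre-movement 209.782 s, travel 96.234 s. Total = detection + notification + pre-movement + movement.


Total = 81.845 + 24.656 + 209.782 + 96.234 = 412.517 s

412.517 s


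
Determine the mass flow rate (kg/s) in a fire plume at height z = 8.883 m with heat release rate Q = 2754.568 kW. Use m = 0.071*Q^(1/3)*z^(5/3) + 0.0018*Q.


Q^(1/3) = 14.018
z^(5/3) = 38.101
First term = 0.071 * 14.018 * 38.101 = 37.921
Second term = 0.0018 * 2754.568 = 4.9582
m = 42.879 kg/s

42.879 kg/s


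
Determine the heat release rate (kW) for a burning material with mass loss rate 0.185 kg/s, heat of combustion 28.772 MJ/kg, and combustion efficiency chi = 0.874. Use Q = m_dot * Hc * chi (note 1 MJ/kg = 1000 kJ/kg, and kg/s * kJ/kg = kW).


Hc = 28.772 MJ/kg = 28.772 * 1000 kJ/kg = 28772 kJ/kg
Q = 0.185 kg/s * 28772 kJ/kg * 0.874 = 4652.1 kW

4652.1 kW


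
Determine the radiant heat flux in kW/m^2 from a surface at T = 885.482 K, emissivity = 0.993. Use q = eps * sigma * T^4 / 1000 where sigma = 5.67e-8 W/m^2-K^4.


T^4 = 6.1478e+11
q = 0.993 * 5.67e-8 * 6.1478e+11 / 1000 = 34.614 kW/m^2

34.614 kW/m^2


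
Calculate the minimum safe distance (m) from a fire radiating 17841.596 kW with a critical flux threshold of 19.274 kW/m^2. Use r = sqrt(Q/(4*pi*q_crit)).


4*pi*q_crit = 242.20
Q/(4*pi*q_crit) = 73.663
r = sqrt(73.663) = 8.5827 m

8.5827 m


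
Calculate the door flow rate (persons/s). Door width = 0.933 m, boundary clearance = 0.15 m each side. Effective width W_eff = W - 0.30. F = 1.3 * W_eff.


W_eff = 0.933 - 0.30 = 0.633 m
F = 1.3 * 0.633 = 0.82290 persons/s

0.82290 persons/s


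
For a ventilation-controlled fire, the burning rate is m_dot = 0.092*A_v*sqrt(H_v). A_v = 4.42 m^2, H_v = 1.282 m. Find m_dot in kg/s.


sqrt(H_v) = 1.1323
m_dot = 0.092 * 4.42 * 1.1323 = 0.46042 kg/s

0.46042 kg/s


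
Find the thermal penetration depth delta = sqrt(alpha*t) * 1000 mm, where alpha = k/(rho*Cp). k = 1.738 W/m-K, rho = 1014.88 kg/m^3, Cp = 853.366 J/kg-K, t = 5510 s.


alpha = 1.738 / (1014.88 * 853.366) = 2.0068e-06 m^2/s
alpha * t = 0.011057
delta = sqrt(0.011057) * 1000 = 105.15 mm

105.15 mm


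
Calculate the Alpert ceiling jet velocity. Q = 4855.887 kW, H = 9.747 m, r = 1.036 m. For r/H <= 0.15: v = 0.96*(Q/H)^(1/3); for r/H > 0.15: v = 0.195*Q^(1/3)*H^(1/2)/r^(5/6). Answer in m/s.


r/H = 1.036 / 9.747 = 0.10629
r/H <= 0.15, so v = 0.96*(Q/H)^(1/3)
Q/H = 498.19
(Q/H)^(1/3) = 7.9274
v = 0.96 * 7.9274 = 7.6103 m/s

7.6103 m/s


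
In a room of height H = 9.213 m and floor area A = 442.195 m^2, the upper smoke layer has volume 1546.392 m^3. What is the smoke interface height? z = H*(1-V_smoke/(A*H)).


V/(A*H) = 0.37958
1 - 0.37958 = 0.62042
z = 9.213 * 0.62042 = 5.7159 m

5.7159 m


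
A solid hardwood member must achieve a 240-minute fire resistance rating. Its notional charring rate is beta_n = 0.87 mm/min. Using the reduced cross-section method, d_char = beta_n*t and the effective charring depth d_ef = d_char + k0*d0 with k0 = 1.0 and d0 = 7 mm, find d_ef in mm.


d_char = 0.87 * 240 = 208.8 mm
d_ef = 208.8 + 1.0*7 = 215.8 mm

215.8 mm


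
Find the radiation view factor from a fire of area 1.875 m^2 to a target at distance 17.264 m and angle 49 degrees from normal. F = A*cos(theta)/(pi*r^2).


cos(49 deg) = 0.65606
pi*r^2 = 936.34
F = 1.875 * 0.65606 / 936.34 = 0.0013137

0.0013137


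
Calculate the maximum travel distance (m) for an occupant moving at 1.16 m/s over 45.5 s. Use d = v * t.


d = 1.16 * 45.5 = 52.78 m

52.78 m


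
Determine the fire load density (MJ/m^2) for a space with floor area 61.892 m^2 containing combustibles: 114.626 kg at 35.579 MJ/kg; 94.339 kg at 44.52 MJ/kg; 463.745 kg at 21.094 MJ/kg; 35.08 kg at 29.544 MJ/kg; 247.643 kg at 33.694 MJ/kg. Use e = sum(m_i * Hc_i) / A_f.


Total energy = 114.626*35.579 + 94.339*44.52 + 463.745*21.094 + 35.08*29.544 + 247.643*33.694
= 4078.278 + 4199.972 + 9782.237 + 1036.404 + 8344.083
= 27440.97 MJ
e = 27440.97 / 61.892 = 443.37 MJ/m^2

443.37 MJ/m^2


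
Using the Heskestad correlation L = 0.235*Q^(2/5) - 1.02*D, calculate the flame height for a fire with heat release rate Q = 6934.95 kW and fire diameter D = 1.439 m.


Q^(2/5) = 34.389
0.235 * Q^(2/5) = 8.0814
1.02 * D = 1.4678
L = 6.6136 m

6.6136 m


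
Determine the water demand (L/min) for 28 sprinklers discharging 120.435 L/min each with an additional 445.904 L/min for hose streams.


Sprinkler demand = 28 * 120.435 = 3372.18 L/min
Total = 3372.18 + 445.904 = 3818.084 L/min

3818.084 L/min


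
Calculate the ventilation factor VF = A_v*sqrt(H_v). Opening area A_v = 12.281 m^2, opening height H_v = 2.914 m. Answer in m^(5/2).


sqrt(H_v) = 1.7070
VF = 12.281 * 1.7070 = 20.964 m^(5/2)

20.964 m^(5/2)


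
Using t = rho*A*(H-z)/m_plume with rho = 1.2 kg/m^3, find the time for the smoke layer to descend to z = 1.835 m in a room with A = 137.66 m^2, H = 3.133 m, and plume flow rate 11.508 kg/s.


H - z = 1.298 m
t = 1.2 * 137.66 * 1.298 / 11.508 = 18.632 s

18.632 s


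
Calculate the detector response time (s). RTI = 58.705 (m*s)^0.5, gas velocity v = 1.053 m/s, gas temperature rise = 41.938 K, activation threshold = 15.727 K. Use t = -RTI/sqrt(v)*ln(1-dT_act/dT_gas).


dT_act/dT_gas = 0.37501
ln(1 - 0.37501) = -0.47001
t = -58.705 / sqrt(1.053) * -0.47001 = 26.889 s

26.889 s


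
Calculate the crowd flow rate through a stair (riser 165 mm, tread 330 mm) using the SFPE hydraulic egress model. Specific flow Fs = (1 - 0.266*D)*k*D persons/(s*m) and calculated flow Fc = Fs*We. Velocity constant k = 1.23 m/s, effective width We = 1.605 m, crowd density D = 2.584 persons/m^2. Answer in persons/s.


1 - 0.266*D = 1 - 0.266*2.584 = 0.31266
Fs = 0.31266 * 1.23 * 2.584 = 0.99372 persons/(s*m)
Fc = 0.99372 * 1.605 = 1.5949 persons/s

1.5949 persons/s


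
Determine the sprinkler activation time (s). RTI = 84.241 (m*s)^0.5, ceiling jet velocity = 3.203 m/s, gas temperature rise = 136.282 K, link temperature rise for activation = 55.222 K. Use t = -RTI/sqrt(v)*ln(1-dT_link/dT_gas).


dT_link/dT_gas = 0.40520
ln(1 - 0.40520) = -0.51954
t = -84.241 / sqrt(3.203) * -0.51954 = 24.455 s

24.455 s


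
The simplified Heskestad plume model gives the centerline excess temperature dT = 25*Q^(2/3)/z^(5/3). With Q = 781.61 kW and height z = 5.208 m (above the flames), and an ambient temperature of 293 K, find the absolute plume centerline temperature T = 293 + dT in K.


Q^(2/3) = 84.852
z^(5/3) = 15.648
dT = 25 * 84.852 / 15.648 = 135.57 K
T = 293 + 135.57 = 428.57 K

428.57 K


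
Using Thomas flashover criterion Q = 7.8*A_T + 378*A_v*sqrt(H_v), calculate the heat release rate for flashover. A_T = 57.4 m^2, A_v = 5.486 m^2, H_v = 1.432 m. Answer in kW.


7.8*A_T = 447.72
sqrt(H_v) = 1.1967
378*A_v*sqrt(H_v) = 2481.5
Q = 447.72 + 2481.5 = 2929.2 kW

2929.2 kW


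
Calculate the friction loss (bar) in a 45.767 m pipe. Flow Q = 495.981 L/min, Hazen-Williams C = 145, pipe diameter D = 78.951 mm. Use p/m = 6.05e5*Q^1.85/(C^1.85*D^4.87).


Q^1.85 = 96964
C^1.85 = 9966.2
D^4.87 = 1.7383e+09
p/m = 0.0033861 bar/m
p_total = 0.0033861 * 45.767 = 0.15497 bar

0.15497 bar


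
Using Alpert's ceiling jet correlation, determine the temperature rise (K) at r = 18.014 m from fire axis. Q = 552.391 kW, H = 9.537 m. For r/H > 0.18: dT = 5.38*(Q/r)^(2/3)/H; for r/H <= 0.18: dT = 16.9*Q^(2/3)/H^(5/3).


r/H = 18.014 / 9.537 = 1.8889
r/H > 0.18, so dT = 5.38*(Q/r)^(2/3)/H
Q/r = 30.665
(Q/r)^(2/3) = 9.7970
dT = 5.38 * 9.7970 / 9.537 = 5.5266 K

5.5266 K


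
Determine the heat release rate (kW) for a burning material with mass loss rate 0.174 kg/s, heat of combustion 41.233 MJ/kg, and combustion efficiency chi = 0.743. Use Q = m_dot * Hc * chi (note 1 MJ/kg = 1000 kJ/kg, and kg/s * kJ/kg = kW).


Hc = 41.233 MJ/kg = 41.233 * 1000 kJ/kg = 41233 kJ/kg
Q = 0.174 kg/s * 41233 kJ/kg * 0.743 = 5330.7 kW

5330.7 kW


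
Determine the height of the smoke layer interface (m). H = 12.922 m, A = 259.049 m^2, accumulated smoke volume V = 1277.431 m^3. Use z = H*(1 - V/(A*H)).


V/(A*H) = 0.38162
1 - 0.38162 = 0.61838
z = 12.922 * 0.61838 = 7.9908 m

7.9908 m


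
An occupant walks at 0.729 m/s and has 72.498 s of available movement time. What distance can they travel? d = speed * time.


d = 0.729 * 72.498 = 52.851 m

52.851 m


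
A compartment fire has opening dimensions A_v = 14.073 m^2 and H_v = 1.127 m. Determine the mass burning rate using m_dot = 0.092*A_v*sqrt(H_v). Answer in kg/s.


sqrt(H_v) = 1.0616
m_dot = 0.092 * 14.073 * 1.0616 = 1.3745 kg/s

1.3745 kg/s


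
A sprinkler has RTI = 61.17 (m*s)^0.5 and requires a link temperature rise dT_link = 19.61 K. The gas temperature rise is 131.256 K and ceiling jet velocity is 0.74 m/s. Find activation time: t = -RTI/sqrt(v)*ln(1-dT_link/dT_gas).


dT_link/dT_gas = 0.14940
ln(1 - 0.14940) = -0.16182
t = -61.17 / sqrt(0.74) * -0.16182 = 11.507 s

11.507 s


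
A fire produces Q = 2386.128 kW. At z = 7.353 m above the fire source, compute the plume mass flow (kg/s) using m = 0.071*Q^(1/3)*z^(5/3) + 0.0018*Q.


Q^(1/3) = 13.363
z^(5/3) = 27.804
First term = 0.071 * 13.363 * 27.804 = 26.379
Second term = 0.0018 * 2386.128 = 4.2950
m = 30.674 kg/s

30.674 kg/s


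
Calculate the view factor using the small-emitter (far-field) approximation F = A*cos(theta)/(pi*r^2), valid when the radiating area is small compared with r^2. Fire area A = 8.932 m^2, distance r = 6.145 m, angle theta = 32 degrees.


cos(32 deg) = 0.84805
pi*r^2 = 118.63
F = 8.932 * 0.84805 / 118.63 = 0.063852

0.063852


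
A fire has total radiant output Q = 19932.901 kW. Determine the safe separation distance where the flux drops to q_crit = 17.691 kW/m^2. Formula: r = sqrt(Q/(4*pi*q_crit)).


4*pi*q_crit = 222.31
Q/(4*pi*q_crit) = 89.662
r = sqrt(89.662) = 9.4690 m

9.4690 m


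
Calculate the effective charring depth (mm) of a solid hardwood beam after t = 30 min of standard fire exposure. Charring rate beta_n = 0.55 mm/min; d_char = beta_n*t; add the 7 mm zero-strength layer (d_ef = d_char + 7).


d_char = 0.55 * 30 = 16.5 mm
d_ef = 16.5 + 1.0*7 = 23.5 mm

23.5 mm


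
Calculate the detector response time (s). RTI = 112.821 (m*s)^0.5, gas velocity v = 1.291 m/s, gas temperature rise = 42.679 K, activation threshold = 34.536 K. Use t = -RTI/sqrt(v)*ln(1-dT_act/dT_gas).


dT_act/dT_gas = 0.80920
ln(1 - 0.80920) = -1.6565
t = -112.821 / sqrt(1.291) * -1.6565 = 164.49 s

164.49 s


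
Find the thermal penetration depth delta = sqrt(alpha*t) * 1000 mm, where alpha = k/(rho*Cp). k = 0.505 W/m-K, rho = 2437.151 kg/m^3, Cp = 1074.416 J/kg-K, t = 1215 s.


alpha = 0.505 / (2437.151 * 1074.416) = 1.9286e-07 m^2/s
alpha * t = 0.00023432
delta = sqrt(0.00023432) * 1000 = 15.308 mm

15.308 mm


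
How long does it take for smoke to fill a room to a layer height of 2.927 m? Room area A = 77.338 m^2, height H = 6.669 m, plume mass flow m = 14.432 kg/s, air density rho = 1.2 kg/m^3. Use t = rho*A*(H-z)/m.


H - z = 3.742 m
t = 1.2 * 77.338 * 3.742 / 14.432 = 24.063 s

24.063 s


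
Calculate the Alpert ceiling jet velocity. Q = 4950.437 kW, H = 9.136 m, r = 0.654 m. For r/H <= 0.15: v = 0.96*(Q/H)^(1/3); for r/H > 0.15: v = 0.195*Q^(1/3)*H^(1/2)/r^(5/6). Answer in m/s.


r/H = 0.654 / 9.136 = 0.071585
r/H <= 0.15, so v = 0.96*(Q/H)^(1/3)
Q/H = 541.86
(Q/H)^(1/3) = 8.1526
v = 0.96 * 8.1526 = 7.8265 m/s

7.8265 m/s


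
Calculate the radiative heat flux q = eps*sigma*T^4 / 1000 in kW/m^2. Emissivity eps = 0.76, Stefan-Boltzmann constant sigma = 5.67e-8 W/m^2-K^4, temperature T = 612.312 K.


T^4 = 1.4057e+11
q = 0.76 * 5.67e-8 * 1.4057e+11 / 1000 = 6.0574 kW/m^2

6.0574 kW/m^2


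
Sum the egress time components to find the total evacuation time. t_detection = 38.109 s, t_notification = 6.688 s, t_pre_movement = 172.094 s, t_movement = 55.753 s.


Total = 38.109 + 6.688 + 172.094 + 55.753 = 272.644 s

272.644 s


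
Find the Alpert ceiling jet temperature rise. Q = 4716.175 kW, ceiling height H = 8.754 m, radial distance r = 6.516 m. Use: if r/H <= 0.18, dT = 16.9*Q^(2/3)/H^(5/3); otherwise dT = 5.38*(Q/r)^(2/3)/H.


r/H = 6.516 / 8.754 = 0.74435
r/H > 0.18, so dT = 5.38*(Q/r)^(2/3)/H
Q/r = 723.78
(Q/r)^(2/3) = 80.613
dT = 5.38 * 80.613 / 8.754 = 49.543 K

49.543 K


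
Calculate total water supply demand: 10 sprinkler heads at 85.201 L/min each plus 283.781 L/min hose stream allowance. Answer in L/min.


Sprinkler demand = 10 * 85.201 = 852.01 L/min
Total = 852.01 + 283.781 = 1135.791 L/min

1135.791 L/min


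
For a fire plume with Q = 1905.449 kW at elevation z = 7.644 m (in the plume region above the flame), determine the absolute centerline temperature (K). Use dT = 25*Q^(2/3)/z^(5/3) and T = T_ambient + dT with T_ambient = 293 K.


Q^(2/3) = 153.70
z^(5/3) = 29.662
dT = 25 * 153.70 / 29.662 = 129.54 K
T = 293 + 129.54 = 422.54 K

422.54 K


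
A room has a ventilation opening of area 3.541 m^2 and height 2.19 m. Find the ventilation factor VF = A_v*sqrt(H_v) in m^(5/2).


sqrt(H_v) = 1.4799
VF = 3.541 * 1.4799 = 5.2402 m^(5/2)

5.2402 m^(5/2)


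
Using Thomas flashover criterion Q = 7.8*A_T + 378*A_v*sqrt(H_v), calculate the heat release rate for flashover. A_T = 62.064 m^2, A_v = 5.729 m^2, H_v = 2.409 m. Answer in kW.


7.8*A_T = 484.10
sqrt(H_v) = 1.5521
378*A_v*sqrt(H_v) = 3361.2
Q = 484.10 + 3361.2 = 3845.3 kW

3845.3 kW


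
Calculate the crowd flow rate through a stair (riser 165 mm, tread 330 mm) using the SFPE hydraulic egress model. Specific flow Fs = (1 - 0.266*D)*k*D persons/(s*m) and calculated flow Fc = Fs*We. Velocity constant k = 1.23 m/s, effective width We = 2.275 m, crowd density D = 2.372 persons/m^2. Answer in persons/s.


1 - 0.266*D = 1 - 0.266*2.372 = 0.36905
Fs = 0.36905 * 1.23 * 2.372 = 1.0767 persons/(s*m)
Fc = 1.0767 * 2.275 = 2.4495 persons/s

2.4495 persons/s


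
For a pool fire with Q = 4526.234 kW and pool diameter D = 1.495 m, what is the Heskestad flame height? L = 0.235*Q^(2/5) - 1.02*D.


Q^(2/5) = 28.993
0.235 * Q^(2/5) = 6.8134
1.02 * D = 1.5249
L = 5.2885 m

5.2885 m


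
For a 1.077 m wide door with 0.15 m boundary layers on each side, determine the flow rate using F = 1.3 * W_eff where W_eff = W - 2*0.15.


W_eff = 1.077 - 0.30 = 0.777 m
F = 1.3 * 0.777 = 1.0101 persons/s

1.0101 persons/s


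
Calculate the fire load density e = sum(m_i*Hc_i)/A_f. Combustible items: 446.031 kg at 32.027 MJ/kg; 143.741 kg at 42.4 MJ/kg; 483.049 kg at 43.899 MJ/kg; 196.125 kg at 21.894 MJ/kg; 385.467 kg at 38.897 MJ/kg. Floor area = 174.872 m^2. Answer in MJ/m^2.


Total energy = 446.031*32.027 + 143.741*42.4 + 483.049*43.899 + 196.125*21.894 + 385.467*38.897
= 14285.03 + 6094.618 + 21205.37 + 4293.961 + 14993.51
= 60872.49 MJ
e = 60872.49 / 174.872 = 348.10 MJ/m^2

348.10 MJ/m^2


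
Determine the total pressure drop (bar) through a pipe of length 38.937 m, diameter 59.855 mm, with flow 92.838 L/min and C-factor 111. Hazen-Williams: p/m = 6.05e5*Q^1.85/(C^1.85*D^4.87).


Q^1.85 = 4368.1
C^1.85 = 6079.2
D^4.87 = 4.5131e+08
p/m = 0.00096321 bar/m
p_total = 0.00096321 * 38.937 = 0.037505 bar

0.037505 bar


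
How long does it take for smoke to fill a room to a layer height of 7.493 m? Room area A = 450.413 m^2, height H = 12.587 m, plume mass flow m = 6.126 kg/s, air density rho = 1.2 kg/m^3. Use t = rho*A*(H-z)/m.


H - z = 5.094 m
t = 1.2 * 450.413 * 5.094 / 6.126 = 449.44 s

449.44 s


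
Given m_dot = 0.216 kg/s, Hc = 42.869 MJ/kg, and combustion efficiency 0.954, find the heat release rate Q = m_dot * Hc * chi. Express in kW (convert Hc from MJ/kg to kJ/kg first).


Hc = 42.869 MJ/kg = 42.869 * 1000 kJ/kg = 42869 kJ/kg
Q = 0.216 kg/s * 42869 kJ/kg * 0.954 = 8833.8 kW

8833.8 kW


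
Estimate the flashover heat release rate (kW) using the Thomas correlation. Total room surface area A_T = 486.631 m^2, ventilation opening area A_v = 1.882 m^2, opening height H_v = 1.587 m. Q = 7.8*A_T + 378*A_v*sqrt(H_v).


7.8*A_T = 3795.7
sqrt(H_v) = 1.2598
378*A_v*sqrt(H_v) = 896.19
Q = 3795.7 + 896.19 = 4691.9 kW

4691.9 kW


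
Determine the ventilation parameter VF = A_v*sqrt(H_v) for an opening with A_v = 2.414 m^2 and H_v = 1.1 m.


sqrt(H_v) = 1.0488
VF = 2.414 * 1.0488 = 2.5318 m^(5/2)

2.5318 m^(5/2)


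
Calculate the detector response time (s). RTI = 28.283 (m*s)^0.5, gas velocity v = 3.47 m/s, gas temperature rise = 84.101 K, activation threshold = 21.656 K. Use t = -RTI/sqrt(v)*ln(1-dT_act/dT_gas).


dT_act/dT_gas = 0.25750
ln(1 - 0.25750) = -0.29773
t = -28.283 / sqrt(3.47) * -0.29773 = 4.5205 s

4.5205 s


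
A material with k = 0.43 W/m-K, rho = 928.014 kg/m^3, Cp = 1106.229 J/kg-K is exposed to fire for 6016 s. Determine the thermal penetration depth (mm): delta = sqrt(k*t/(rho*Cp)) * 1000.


alpha = 0.43 / (928.014 * 1106.229) = 4.1886e-07 m^2/s
alpha * t = 0.0025199
delta = sqrt(0.0025199) * 1000 = 50.198 mm

50.198 mm


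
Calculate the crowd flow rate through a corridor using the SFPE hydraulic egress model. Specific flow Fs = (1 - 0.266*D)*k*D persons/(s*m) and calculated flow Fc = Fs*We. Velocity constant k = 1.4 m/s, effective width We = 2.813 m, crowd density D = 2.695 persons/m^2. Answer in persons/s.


1 - 0.266*D = 1 - 0.266*2.695 = 0.28313
Fs = 0.28313 * 1.4 * 2.695 = 1.0682 persons/(s*m)
Fc = 1.0682 * 2.813 = 3.0050 persons/s

3.0050 persons/s


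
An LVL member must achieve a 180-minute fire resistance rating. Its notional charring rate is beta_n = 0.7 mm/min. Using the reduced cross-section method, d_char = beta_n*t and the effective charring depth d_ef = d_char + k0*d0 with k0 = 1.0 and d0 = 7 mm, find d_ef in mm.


d_char = 0.7 * 180 = 126 mm
d_ef = 126 + 1.0*7 = 133 mm

133 mm


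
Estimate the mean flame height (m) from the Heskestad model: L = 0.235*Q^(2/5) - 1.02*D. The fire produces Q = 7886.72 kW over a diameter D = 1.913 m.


Q^(2/5) = 36.204
0.235 * Q^(2/5) = 8.5080
1.02 * D = 1.9513
L = 6.5567 m

6.5567 m


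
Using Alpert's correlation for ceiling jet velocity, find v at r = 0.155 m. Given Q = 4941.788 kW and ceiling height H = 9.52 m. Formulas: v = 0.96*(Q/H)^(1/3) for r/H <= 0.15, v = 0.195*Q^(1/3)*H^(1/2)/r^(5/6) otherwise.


r/H = 0.155 / 9.52 = 0.016282
r/H <= 0.15, so v = 0.96*(Q/H)^(1/3)
Q/H = 519.10
(Q/H)^(1/3) = 8.0368
v = 0.96 * 8.0368 = 7.7153 m/s

7.7153 m/s


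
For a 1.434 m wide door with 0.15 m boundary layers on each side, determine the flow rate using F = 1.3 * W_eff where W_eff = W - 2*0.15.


W_eff = 1.434 - 0.30 = 1.134 m
F = 1.3 * 1.134 = 1.4742 persons/s

1.4742 persons/s


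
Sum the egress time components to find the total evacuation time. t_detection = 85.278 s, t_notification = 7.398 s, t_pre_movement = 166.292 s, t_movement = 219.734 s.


Total = 85.278 + 7.398 + 166.292 + 219.734 = 478.702 s

478.702 s


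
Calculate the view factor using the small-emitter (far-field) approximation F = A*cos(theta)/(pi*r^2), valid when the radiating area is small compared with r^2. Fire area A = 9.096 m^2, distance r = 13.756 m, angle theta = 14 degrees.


cos(14 deg) = 0.97030
pi*r^2 = 594.48
F = 9.096 * 0.97030 / 594.48 = 0.014846

0.014846


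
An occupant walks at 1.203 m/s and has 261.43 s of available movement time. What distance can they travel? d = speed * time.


d = 1.203 * 261.43 = 314.50 m

314.50 m


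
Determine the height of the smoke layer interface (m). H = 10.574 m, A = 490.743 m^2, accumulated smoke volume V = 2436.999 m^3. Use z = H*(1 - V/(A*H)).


V/(A*H) = 0.46964
1 - 0.46964 = 0.53036
z = 10.574 * 0.53036 = 5.6081 m

5.6081 m


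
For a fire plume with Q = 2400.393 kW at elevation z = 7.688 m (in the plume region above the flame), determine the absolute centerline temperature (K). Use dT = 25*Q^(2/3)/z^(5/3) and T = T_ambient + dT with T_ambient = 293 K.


Q^(2/3) = 179.28
z^(5/3) = 29.947
dT = 25 * 179.28 / 29.947 = 149.66 K
T = 293 + 149.66 = 442.66 K

442.66 K


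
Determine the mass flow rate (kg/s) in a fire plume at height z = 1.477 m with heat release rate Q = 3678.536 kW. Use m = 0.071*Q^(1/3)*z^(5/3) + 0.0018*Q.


Q^(1/3) = 15.437
z^(5/3) = 1.9156
First term = 0.071 * 15.437 * 1.9156 = 2.0995
Second term = 0.0018 * 3678.536 = 6.6214
m = 8.7209 kg/s

8.7209 kg/s


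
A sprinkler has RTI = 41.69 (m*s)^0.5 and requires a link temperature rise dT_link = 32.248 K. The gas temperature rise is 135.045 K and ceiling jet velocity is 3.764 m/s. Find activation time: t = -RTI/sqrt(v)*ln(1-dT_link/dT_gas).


dT_link/dT_gas = 0.23879
ln(1 - 0.23879) = -0.27285
t = -41.69 / sqrt(3.764) * -0.27285 = 5.8632 s

5.8632 s


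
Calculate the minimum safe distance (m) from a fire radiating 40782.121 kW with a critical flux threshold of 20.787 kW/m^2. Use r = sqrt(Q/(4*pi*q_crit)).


4*pi*q_crit = 261.22
Q/(4*pi*q_crit) = 156.12
r = sqrt(156.12) = 12.495 m

12.495 m


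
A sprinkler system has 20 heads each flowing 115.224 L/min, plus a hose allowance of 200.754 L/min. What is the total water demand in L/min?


Sprinkler demand = 20 * 115.224 = 2304.48 L/min
Total = 2304.48 + 200.754 = 2505.234 L/min

2505.234 L/min


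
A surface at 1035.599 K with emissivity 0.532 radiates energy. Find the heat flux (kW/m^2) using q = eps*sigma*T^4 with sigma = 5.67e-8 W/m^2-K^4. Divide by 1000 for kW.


T^4 = 1.1502e+12
q = 0.532 * 5.67e-8 * 1.1502e+12 / 1000 = 34.695 kW/m^2

34.695 kW/m^2


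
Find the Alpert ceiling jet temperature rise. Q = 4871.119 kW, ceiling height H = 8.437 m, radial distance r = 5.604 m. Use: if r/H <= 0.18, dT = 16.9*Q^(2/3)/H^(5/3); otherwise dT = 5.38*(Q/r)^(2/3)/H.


r/H = 5.604 / 8.437 = 0.66422
r/H > 0.18, so dT = 5.38*(Q/r)^(2/3)/H
Q/r = 869.22
(Q/r)^(2/3) = 91.079
dT = 5.38 * 91.079 / 8.437 = 58.078 K

58.078 K


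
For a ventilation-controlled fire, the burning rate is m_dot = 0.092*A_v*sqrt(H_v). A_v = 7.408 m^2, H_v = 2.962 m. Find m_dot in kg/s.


sqrt(H_v) = 1.7210
m_dot = 0.092 * 7.408 * 1.7210 = 1.1730 kg/s

1.1730 kg/s


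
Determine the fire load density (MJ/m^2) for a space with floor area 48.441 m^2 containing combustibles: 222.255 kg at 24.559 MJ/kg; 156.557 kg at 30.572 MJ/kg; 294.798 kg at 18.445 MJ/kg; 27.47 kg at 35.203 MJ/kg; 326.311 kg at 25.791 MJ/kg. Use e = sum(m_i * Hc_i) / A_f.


Total energy = 222.255*24.559 + 156.557*30.572 + 294.798*18.445 + 27.47*35.203 + 326.311*25.791
= 5458.361 + 4786.261 + 5437.549 + 967.0264 + 8415.887
= 25065.08 MJ
e = 25065.08 / 48.441 = 517.44 MJ/m^2

517.44 MJ/m^2


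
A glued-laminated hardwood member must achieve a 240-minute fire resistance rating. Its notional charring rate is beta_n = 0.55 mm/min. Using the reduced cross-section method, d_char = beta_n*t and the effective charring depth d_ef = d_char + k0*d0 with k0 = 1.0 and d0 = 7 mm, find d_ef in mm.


d_char = 0.55 * 240 = 132 mm
d_ef = 132 + 1.0*7 = 139 mm

139 mm


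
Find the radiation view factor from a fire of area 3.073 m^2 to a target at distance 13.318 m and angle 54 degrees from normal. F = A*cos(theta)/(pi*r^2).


cos(54 deg) = 0.58779
pi*r^2 = 557.22
F = 3.073 * 0.58779 / 557.22 = 0.0032416

0.0032416


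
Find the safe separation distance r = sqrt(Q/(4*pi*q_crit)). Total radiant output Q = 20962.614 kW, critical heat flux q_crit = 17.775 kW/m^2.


4*pi*q_crit = 223.37
Q/(4*pi*q_crit) = 93.848
r = sqrt(93.848) = 9.6875 m

9.6875 m


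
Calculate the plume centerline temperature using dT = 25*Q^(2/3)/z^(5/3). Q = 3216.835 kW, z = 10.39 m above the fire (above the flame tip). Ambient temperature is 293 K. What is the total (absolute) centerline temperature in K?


Q^(2/3) = 217.91
z^(5/3) = 49.472
dT = 25 * 217.91 / 49.472 = 110.12 K
T = 293 + 110.12 = 403.12 K

403.12 K


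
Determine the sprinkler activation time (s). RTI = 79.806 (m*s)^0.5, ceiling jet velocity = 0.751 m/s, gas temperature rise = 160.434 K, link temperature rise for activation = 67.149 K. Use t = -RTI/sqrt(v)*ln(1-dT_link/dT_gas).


dT_link/dT_gas = 0.41855
ln(1 - 0.41855) = -0.54222
t = -79.806 / sqrt(0.751) * -0.54222 = 49.934 s

49.934 s


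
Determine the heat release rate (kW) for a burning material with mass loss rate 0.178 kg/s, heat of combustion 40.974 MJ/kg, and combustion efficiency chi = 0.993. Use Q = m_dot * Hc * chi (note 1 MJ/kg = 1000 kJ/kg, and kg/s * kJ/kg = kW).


Hc = 40.974 MJ/kg = 40.974 * 1000 kJ/kg = 40974 kJ/kg
Q = 0.178 kg/s * 40974 kJ/kg * 0.993 = 7242.3 kW

7242.3 kW


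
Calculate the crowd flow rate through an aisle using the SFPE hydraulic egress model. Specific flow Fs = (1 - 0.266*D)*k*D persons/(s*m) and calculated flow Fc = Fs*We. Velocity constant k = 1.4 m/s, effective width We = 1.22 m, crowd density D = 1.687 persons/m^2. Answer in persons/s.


1 - 0.266*D = 1 - 0.266*1.687 = 0.55126
Fs = 0.55126 * 1.4 * 1.687 = 1.3020 persons/(s*m)
Fc = 1.3020 * 1.22 = 1.5884 persons/s

1.5884 persons/s


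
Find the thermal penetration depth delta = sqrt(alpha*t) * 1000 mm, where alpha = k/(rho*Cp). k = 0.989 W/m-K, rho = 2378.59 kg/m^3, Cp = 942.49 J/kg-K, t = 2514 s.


alpha = 0.989 / (2378.59 * 942.49) = 4.4116e-07 m^2/s
alpha * t = 0.0011091
delta = sqrt(0.0011091) * 1000 = 33.303 mm

33.303 mm


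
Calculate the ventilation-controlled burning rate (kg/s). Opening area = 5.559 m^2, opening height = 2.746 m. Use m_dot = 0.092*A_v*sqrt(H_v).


sqrt(H_v) = 1.6571
m_dot = 0.092 * 5.559 * 1.6571 = 0.84749 kg/s

0.84749 kg/s


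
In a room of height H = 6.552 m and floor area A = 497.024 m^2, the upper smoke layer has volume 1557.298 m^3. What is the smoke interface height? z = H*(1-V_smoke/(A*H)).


V/(A*H) = 0.47821
1 - 0.47821 = 0.52179
z = 6.552 * 0.52179 = 3.4188 m

3.4188 m


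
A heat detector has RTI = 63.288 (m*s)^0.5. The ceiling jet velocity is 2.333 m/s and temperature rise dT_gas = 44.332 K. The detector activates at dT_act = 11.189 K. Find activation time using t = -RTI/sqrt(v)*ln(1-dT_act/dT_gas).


dT_act/dT_gas = 0.25239
ln(1 - 0.25239) = -0.29088
t = -63.288 / sqrt(2.333) * -0.29088 = 12.052 s

12.052 s


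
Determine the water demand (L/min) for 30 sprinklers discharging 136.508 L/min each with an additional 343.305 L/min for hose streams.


Sprinkler demand = 30 * 136.508 = 4095.24 L/min
Total = 4095.24 + 343.305 = 4438.545 L/min

4438.545 L/min


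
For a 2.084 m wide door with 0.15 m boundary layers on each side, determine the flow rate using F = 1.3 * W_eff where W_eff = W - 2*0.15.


W_eff = 2.084 - 0.30 = 1.784 m
F = 1.3 * 1.784 = 2.3192 persons/s

2.3192 persons/s


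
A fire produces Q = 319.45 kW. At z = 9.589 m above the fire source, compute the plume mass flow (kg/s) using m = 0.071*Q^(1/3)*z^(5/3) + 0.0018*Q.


Q^(1/3) = 6.8360
z^(5/3) = 43.280
First term = 0.071 * 6.8360 * 43.280 = 21.006
Second term = 0.0018 * 319.45 = 0.57501
m = 21.581 kg/s

21.581 kg/s


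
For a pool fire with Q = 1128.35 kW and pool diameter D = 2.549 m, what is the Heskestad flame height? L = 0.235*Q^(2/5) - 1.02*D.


Q^(2/5) = 16.633
0.235 * Q^(2/5) = 3.9088
1.02 * D = 2.6000
L = 1.3088 m

1.3088 m
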